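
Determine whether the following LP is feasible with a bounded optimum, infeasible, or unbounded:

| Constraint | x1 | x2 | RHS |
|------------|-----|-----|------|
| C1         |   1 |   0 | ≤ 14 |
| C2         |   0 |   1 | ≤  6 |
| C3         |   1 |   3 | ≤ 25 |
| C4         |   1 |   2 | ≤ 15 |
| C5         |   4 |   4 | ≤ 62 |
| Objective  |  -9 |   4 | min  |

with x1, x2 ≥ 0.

Feasible with a bounded optimal solution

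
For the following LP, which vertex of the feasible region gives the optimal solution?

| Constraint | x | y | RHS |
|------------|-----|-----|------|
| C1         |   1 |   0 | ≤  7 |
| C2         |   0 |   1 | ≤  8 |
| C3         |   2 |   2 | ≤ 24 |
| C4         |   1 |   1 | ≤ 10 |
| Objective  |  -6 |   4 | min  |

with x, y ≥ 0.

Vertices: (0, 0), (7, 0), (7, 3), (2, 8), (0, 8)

Evaluate the objective at each vertex of the feasible region:
  z(0, 0) = 0
  z(7, 0) = -42  ←
  z(7, 3) = -30
  z(2, 8) = 20
  z(0, 8) = 32
The minimum is at x = 7, y = 0.

(7, 0)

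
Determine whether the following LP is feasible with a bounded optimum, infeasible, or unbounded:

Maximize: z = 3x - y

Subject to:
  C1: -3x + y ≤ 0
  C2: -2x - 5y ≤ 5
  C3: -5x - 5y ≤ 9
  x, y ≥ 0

Unbounded (objective can increase without bound)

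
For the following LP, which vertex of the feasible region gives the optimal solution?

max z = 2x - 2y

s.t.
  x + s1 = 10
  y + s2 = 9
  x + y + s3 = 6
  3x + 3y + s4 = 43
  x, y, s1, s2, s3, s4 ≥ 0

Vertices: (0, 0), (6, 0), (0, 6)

Evaluate the objective at each vertex of the feasible region:
  z(0, 0) = 0
  z(6, 0) = 12  ←
  z(0, 6) = -12
The maximum is at x = 6, y = 0.

(6, 0)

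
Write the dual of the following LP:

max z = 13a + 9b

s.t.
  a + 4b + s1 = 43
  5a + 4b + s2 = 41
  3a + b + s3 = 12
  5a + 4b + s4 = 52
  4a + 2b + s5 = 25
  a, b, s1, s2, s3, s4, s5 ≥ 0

Primal max cᵀx s.t. Ax ≤ b, x ≥ 0  →  Dual min bᵀy s.t. Aᵀy ≥ c, y ≥ 0.

Minimize: z = 43y1 + 41y2 + 12y3 + 52y4 + 25y5

Subject to:
  y1 + 5y2 + 3y3 + 5y4 + 4y5 ≥ 13
  4y1 + 4y2 + y3 + 4y4 + 2y5 ≥ 9
  y1, y2, y3, y4, y5 ≥ 0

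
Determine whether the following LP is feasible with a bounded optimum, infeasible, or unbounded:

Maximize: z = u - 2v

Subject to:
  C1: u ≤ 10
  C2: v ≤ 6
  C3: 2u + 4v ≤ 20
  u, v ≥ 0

Feasible with a bounded optimal solution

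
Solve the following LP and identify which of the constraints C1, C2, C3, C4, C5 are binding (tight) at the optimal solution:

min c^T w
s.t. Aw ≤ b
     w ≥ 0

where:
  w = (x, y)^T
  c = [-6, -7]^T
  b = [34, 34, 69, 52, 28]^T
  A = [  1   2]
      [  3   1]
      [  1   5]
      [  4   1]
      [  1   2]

At x = 8, y = 10, compute slack b - a·x for each constraint:
  C1: 34 − 28 = 6  (slack)
  C2: 34 − 34 = 0  (binding)
  C3: 69 − 58 = 11  (slack)
  C4: 52 − 42 = 10  (slack)
  C5: 28 − 28 = 0  (binding)

Optimal: x = 8, y = 10
Binding: C2, C5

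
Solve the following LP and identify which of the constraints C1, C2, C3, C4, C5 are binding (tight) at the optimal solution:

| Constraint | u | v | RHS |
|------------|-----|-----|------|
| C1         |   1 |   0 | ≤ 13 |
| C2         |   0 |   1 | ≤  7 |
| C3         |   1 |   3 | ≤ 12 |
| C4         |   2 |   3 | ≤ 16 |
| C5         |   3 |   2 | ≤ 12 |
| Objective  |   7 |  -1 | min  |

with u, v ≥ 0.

At u = 0, v = 4, compute slack b - a·x for each constraint:
  C1: 13 − 0 = 13  (slack)
  C2: 7 − 4 = 3  (slack)
  C3: 12 − 12 = 0  (binding)
  C4: 16 − 12 = 4  (slack)
  C5: 12 − 8 = 4  (slack)

Optimal: u = 0, v = 4
Binding: C3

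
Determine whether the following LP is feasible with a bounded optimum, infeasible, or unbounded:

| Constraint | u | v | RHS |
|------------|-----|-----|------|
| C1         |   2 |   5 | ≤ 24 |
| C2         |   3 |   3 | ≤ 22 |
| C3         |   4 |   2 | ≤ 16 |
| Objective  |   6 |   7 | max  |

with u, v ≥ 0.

Feasible with a bounded optimal solution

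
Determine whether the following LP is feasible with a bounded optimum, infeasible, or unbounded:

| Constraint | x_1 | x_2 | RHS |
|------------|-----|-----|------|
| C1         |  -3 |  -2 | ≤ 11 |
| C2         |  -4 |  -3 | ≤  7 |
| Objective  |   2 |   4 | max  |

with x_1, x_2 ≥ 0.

Unbounded (objective can increase without bound)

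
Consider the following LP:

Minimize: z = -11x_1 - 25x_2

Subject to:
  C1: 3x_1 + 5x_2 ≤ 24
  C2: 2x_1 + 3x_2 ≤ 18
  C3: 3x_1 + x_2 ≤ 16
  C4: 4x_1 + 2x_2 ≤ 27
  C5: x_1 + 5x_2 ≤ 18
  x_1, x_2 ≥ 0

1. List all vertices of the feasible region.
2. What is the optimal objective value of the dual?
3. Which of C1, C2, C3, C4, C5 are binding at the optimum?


1. (0, 0), (5.333, 0), (4.667, 2), (3, 3), (0, 3.6)
2. -108
3. C1, C5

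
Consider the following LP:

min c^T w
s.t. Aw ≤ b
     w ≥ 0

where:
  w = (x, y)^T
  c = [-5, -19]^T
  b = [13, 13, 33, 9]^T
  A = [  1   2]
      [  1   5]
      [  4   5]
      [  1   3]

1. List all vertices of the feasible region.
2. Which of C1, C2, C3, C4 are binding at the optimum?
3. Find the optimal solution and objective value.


1. (0, 0), (8.25, 0), (7.714, 0.4286), (3, 2), (0, 2.6)
2. C2, C4
3. x = 3, y = 2, z = -53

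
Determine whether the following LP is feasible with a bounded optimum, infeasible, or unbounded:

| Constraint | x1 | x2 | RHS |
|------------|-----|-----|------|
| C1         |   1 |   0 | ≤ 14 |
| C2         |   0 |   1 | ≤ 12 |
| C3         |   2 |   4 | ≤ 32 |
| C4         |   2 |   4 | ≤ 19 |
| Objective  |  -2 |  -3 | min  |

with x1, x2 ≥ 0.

Feasible with a bounded optimal solution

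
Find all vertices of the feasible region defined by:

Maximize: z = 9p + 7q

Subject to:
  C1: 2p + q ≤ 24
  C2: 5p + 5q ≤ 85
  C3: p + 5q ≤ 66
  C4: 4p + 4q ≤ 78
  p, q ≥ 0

(0, 0), (12, 0), (7, 10), (4.75, 12.25), (0, 13.2)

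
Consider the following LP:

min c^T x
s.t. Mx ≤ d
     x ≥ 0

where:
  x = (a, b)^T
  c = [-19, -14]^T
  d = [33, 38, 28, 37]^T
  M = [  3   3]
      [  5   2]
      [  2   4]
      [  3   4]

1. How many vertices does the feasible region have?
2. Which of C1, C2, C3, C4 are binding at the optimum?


1. 4
2. C2, C3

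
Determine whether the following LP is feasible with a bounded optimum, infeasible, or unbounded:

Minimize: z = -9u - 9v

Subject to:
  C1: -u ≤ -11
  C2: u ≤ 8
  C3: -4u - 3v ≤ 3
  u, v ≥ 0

Infeasible (no feasible solution exists)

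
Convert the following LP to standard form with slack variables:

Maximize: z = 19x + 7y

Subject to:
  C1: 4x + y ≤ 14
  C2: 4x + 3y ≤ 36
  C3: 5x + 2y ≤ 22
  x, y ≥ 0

max z = 19x + 7y

s.t.
  4x + y + s1 = 14
  4x + 3y + s2 = 36
  5x + 2y + s3 = 22
  x, y, s1, s2, s3 ≥ 0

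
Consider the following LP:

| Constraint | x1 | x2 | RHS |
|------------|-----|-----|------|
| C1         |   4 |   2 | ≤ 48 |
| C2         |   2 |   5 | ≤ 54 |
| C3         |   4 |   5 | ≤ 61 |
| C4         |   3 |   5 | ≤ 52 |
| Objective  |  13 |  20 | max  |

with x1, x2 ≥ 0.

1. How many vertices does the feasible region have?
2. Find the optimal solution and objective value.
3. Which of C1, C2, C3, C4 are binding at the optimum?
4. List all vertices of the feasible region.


1. 5
2. x1 = 9, x2 = 5, z = 217
3. C3, C4
4. (0, 0), (12, 0), (9.833, 4.333), (9, 5), (0, 10.4)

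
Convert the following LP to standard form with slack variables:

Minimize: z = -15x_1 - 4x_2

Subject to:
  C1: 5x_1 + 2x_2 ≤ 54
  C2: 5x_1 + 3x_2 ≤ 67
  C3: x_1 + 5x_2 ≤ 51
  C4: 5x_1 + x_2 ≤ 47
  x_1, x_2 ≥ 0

min z = -15x_1 - 4x_2

s.t.
  5x_1 + 2x_2 + s1 = 54
  5x_1 + 3x_2 + s2 = 67
  x_1 + 5x_2 + s3 = 51
  5x_1 + x_2 + s4 = 47
  x_1, x_2, s1, s2, s3, s4 ≥ 0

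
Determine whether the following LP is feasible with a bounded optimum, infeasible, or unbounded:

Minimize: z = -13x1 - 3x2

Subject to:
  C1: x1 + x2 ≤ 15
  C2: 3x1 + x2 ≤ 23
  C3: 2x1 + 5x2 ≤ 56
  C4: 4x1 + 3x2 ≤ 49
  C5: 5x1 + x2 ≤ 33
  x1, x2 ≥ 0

Feasible with a bounded optimal solution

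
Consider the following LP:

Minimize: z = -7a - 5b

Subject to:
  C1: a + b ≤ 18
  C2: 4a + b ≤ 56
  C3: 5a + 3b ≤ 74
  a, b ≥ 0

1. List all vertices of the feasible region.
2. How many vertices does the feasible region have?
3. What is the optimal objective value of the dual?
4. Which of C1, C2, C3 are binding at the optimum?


1. (0, 0), (14, 0), (13.43, 2.286), (10, 8), (0, 18)
2. 5
3. -110
4. C1, C3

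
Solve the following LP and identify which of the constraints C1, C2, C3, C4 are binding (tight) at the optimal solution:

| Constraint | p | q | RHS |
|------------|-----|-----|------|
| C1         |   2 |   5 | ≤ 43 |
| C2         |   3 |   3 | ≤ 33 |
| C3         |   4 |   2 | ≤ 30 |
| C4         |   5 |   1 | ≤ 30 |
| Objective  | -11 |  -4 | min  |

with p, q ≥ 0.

At p = 5, q = 5, compute slack b - a·x for each constraint:
  C1: 43 − 35 = 8  (slack)
  C2: 33 − 30 = 3  (slack)
  C3: 30 − 30 = 0  (binding)
  C4: 30 − 30 = 0  (binding)

Optimal: p = 5, q = 5
Binding: C3, C4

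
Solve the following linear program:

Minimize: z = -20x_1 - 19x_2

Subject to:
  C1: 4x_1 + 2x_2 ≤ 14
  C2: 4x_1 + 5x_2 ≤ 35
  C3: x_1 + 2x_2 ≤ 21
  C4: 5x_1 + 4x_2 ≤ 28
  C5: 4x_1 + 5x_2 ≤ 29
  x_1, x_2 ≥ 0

Evaluate the objective at each vertex of the feasible region:
  z(0, 0) = 0
  z(3.5, 0) = -70
  z(1, 5) = -115  ←
  z(0, 5.8) = -110.2
The minimum is at x_1 = 1, x_2 = 5.

x_1 = 1, x_2 = 5, z = -115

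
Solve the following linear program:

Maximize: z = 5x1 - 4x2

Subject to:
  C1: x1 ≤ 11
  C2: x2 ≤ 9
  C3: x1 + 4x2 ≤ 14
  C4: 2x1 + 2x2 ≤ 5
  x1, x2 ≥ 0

Evaluate the objective at each vertex of the feasible region:
  z(0, 0) = 0
  z(2.5, 0) = 12.5  ←
  z(0, 2.5) = -10
The maximum is at x1 = 2.5, x2 = 0.

x1 = 2.5, x2 = 0, z = 12.5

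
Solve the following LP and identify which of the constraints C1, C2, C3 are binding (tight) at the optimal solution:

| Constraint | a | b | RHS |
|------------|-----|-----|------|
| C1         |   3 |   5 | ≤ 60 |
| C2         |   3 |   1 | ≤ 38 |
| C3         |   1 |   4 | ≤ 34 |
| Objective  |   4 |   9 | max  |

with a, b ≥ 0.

At a = 10, b = 6, compute slack b - a·x for each constraint:
  C1: 60 − 60 = 0  (binding)
  C2: 38 − 36 = 2  (slack)
  C3: 34 − 34 = 0  (binding)

Optimal: a = 10, b = 6
Binding: C1, C3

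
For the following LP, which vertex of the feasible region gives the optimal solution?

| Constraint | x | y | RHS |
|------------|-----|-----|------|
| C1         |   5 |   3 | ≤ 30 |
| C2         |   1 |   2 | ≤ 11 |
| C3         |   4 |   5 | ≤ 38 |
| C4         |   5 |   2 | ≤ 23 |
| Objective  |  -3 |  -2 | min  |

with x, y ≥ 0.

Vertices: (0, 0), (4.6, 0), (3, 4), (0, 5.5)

Evaluate the objective at each vertex of the feasible region:
  z(0, 0) = 0
  z(4.6, 0) = -13.8
  z(3, 4) = -17  ←
  z(0, 5.5) = -11
The minimum is at x = 3, y = 4.

(3, 4)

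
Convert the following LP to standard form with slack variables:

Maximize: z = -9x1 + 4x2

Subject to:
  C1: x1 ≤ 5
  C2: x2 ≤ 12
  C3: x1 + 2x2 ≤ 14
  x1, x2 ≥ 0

max z = -9x1 + 4x2

s.t.
  x1 + s1 = 5
  x2 + s2 = 12
  x1 + 2x2 + s3 = 14
  x1, x2, s1, s2, s3 ≥ 0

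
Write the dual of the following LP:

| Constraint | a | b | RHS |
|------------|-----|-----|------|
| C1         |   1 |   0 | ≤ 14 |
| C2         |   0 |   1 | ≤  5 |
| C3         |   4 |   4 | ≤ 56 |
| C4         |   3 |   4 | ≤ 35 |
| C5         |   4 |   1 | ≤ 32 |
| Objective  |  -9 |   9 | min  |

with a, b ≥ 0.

Primal min cᵀx s.t. Ax ≤ b, x ≥ 0  →  Dual max −bᵀy s.t. Aᵀy ≥ −c, y ≥ 0.

Maximize: z = -14y1 - 5y2 - 56y3 - 35y4 - 32y5

Subject to:
  y1 + 4y3 + 3y4 + 4y5 ≥ 9
  y2 + 4y3 + 4y4 + y5 ≥ -9
  y1, y2, y3, y4, y5 ≥ 0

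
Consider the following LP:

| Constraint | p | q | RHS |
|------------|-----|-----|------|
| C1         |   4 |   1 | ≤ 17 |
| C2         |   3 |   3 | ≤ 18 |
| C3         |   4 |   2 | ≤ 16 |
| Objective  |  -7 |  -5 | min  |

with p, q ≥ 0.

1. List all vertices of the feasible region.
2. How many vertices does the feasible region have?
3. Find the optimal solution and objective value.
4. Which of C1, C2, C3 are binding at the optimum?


1. (0, 0), (4, 0), (2, 4), (0, 6)
2. 4
3. p = 2, q = 4, z = -34
4. C2, C3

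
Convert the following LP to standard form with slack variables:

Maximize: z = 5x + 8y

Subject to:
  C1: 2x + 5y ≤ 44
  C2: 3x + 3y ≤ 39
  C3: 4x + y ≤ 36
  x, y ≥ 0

max z = 5x + 8y

s.t.
  2x + 5y + s1 = 44
  3x + 3y + s2 = 39
  4x + y + s3 = 36
  x, y, s1, s2, s3 ≥ 0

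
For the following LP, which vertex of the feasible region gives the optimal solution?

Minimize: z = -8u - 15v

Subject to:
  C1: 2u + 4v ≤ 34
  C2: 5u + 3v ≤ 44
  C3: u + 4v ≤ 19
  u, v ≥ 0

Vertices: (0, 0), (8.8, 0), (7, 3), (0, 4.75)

Evaluate the objective at each vertex of the feasible region:
  z(0, 0) = 0
  z(8.8, 0) = -70.4
  z(7, 3) = -101  ←
  z(0, 4.75) = -71.25
The minimum is at u = 7, v = 3.

(7, 3)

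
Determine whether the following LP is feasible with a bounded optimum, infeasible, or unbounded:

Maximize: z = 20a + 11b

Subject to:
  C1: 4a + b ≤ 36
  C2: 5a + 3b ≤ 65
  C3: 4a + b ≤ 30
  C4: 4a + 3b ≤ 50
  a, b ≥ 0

Feasible with a bounded optimal solution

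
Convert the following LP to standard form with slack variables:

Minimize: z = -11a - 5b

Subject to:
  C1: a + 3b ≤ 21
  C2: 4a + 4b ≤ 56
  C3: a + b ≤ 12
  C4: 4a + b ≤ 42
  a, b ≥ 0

min z = -11a - 5b

s.t.
  a + 3b + s1 = 21
  4a + 4b + s2 = 56
  a + b + s3 = 12
  4a + b + s4 = 42
  a, b, s1, s2, s3, s4 ≥ 0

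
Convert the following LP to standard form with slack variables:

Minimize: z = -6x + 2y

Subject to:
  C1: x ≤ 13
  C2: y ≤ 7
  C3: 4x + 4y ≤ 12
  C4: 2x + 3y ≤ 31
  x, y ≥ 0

min z = -6x + 2y

s.t.
  x + s1 = 13
  y + s2 = 7
  4x + 4y + s3 = 12
  2x + 3y + s4 = 31
  x, y, s1, s2, s3, s4 ≥ 0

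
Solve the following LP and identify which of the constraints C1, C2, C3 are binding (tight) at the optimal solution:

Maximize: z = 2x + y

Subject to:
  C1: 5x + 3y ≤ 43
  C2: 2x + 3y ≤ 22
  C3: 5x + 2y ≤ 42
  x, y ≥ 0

At x = 8, y = 1, compute slack b - a·x for each constraint:
  C1: 43 − 43 = 0  (binding)
  C2: 22 − 19 = 3  (slack)
  C3: 42 − 42 = 0  (binding)

Optimal: x = 8, y = 1
Binding: C1, C3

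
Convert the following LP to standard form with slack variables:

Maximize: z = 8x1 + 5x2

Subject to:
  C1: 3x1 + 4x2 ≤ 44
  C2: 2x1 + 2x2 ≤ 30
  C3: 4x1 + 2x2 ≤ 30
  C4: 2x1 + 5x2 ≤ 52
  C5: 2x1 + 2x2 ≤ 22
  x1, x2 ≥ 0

max z = 8x1 + 5x2

s.t.
  3x1 + 4x2 + s1 = 44
  2x1 + 2x2 + s2 = 30
  4x1 + 2x2 + s3 = 30
  2x1 + 5x2 + s4 = 52
  2x1 + 2x2 + s5 = 22
  x1, x2, s1, s2, s3, s4, s5 ≥ 0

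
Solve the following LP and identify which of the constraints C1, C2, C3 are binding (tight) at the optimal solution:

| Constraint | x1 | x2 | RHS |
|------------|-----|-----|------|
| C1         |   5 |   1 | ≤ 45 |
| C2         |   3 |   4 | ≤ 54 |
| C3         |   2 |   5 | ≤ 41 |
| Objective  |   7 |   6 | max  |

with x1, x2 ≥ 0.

At x1 = 8, x2 = 5, compute slack b - a·x for each constraint:
  C1: 45 − 45 = 0  (binding)
  C2: 54 − 44 = 10  (slack)
  C3: 41 − 41 = 0  (binding)

Optimal: x1 = 8, x2 = 5
Binding: C1, C3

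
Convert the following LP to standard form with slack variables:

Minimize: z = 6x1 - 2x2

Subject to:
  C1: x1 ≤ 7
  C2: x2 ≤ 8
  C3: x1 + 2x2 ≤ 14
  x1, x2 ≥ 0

min z = 6x1 - 2x2

s.t.
  x1 + s1 = 7
  x2 + s2 = 8
  x1 + 2x2 + s3 = 14
  x1, x2, s1, s2, s3 ≥ 0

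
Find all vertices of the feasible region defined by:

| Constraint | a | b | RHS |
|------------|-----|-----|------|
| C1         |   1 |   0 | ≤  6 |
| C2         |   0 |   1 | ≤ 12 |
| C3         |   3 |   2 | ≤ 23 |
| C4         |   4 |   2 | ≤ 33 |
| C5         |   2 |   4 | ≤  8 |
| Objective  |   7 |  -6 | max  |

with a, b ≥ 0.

(0, 0), (4, 0), (0, 2)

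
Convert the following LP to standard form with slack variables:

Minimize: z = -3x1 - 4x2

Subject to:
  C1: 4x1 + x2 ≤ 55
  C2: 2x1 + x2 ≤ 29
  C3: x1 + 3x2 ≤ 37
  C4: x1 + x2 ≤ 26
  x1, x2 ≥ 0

min z = -3x1 - 4x2

s.t.
  4x1 + x2 + s1 = 55
  2x1 + x2 + s2 = 29
  x1 + 3x2 + s3 = 37
  x1 + x2 + s4 = 26
  x1, x2, s1, s2, s3, s4 ≥ 0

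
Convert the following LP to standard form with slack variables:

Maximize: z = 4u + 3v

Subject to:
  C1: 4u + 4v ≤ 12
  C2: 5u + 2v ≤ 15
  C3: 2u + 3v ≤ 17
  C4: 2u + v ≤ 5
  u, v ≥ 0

max z = 4u + 3v

s.t.
  4u + 4v + s1 = 12
  5u + 2v + s2 = 15
  2u + 3v + s3 = 17
  2u + v + s4 = 5
  u, v, s1, s2, s3, s4 ≥ 0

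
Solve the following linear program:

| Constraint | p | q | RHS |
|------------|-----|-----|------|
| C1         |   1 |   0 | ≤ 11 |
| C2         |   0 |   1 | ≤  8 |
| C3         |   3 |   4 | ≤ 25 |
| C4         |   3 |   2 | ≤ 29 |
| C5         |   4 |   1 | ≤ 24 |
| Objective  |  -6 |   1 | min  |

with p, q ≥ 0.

Evaluate the objective at each vertex of the feasible region:
  z(0, 0) = 0
  z(6, 0) = -36  ←
  z(5.462, 2.154) = -30.62
  z(0, 6.25) = 6.25
The minimum is at p = 6, q = 0.

p = 6, q = 0, z = -36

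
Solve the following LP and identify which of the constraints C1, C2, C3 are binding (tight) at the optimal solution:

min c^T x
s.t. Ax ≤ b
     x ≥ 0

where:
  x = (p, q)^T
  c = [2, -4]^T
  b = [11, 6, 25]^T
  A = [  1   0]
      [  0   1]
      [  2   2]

At p = 0, q = 6, compute slack b - a·x for each constraint:
  C1: 11 − 0 = 11  (slack)
  C2: 6 − 6 = 0  (binding)
  C3: 25 − 12 = 13  (slack)

Optimal: p = 0, q = 6
Binding: C2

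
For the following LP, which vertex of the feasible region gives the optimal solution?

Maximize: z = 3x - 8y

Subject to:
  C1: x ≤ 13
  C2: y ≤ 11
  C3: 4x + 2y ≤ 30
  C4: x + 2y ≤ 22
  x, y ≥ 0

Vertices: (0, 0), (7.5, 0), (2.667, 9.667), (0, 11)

Evaluate the objective at each vertex of the feasible region:
  z(0, 0) = 0
  z(7.5, 0) = 22.5  ←
  z(2.667, 9.667) = -69.33
  z(0, 11) = -88
The maximum is at x = 7.5, y = 0.

(7.5, 0)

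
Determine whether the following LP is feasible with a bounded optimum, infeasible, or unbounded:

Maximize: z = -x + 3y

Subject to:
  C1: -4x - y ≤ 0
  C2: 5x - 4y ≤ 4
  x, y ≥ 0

Unbounded (objective can increase without bound)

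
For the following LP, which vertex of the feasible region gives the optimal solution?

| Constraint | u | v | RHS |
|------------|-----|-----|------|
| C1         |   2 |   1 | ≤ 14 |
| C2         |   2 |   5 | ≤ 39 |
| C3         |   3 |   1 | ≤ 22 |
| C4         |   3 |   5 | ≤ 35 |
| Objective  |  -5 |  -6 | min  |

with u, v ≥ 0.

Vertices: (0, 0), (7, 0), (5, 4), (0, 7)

Evaluate the objective at each vertex of the feasible region:
  z(0, 0) = 0
  z(7, 0) = -35
  z(5, 4) = -49  ←
  z(0, 7) = -42
The minimum is at u = 5, v = 4.

(5, 4)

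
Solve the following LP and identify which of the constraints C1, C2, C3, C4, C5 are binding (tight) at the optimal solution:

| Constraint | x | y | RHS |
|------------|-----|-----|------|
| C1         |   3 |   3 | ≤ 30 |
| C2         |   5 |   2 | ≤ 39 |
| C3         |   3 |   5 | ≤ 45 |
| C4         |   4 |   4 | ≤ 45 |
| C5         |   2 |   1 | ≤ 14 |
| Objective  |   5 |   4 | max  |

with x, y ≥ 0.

At x = 4, y = 6, compute slack b - a·x for each constraint:
  C1: 30 − 30 = 0  (binding)
  C2: 39 − 32 = 7  (slack)
  C3: 45 − 42 = 3  (slack)
  C4: 45 − 40 = 5  (slack)
  C5: 14 − 14 = 0  (binding)

Optimal: x = 4, y = 6
Binding: C1, C5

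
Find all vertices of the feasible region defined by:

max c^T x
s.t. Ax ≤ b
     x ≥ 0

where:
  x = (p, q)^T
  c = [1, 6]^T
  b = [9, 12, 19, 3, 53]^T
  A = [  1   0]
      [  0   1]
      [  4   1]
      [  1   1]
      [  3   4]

(0, 0), (3, 0), (0, 3)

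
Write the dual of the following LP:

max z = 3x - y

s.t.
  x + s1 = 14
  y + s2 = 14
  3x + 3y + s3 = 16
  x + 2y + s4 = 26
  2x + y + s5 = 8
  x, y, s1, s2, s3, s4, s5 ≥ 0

Primal max cᵀx s.t. Ax ≤ b, x ≥ 0  →  Dual min bᵀy s.t. Aᵀy ≥ c, y ≥ 0.

Minimize: z = 14y1 + 14y2 + 16y3 + 26y4 + 8y5

Subject to:
  y1 + 3y3 + y4 + 2y5 ≥ 3
  y2 + 3y3 + 2y4 + y5 ≥ -1
  y1, y2, y3, y4, y5 ≥ 0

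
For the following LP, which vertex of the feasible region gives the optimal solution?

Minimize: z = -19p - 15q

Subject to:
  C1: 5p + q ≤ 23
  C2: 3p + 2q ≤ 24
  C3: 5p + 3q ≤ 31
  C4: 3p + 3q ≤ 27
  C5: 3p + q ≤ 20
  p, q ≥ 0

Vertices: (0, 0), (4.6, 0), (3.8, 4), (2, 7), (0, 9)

Evaluate the objective at each vertex of the feasible region:
  z(0, 0) = 0
  z(4.6, 0) = -87.4
  z(3.8, 4) = -132.2
  z(2, 7) = -143  ←
  z(0, 9) = -135
The minimum is at p = 2, q = 7.

(2, 7)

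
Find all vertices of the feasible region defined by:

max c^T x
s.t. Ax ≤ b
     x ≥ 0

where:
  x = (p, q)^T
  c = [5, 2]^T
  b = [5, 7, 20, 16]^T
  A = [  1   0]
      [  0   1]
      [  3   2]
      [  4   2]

(0, 0), (4, 0), (0.5, 7), (0, 7)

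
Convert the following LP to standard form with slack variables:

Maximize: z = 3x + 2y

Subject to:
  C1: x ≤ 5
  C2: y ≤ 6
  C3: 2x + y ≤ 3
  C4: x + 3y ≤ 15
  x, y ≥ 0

max z = 3x + 2y

s.t.
  x + s1 = 5
  y + s2 = 6
  2x + y + s3 = 3
  x + 3y + s4 = 15
  x, y, s1, s2, s3, s4 ≥ 0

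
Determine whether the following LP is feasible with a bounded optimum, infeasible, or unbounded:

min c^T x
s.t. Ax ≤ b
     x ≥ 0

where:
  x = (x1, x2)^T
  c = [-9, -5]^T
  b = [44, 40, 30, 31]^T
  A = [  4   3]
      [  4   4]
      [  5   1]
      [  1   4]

Feasible with a bounded optimal solution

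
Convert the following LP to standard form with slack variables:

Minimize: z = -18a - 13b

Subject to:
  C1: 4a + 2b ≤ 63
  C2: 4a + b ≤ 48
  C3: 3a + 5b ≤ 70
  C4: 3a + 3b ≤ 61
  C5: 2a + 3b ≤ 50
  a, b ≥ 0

min z = -18a - 13b

s.t.
  4a + 2b + s1 = 63
  4a + b + s2 = 48
  3a + 5b + s3 = 70
  3a + 3b + s4 = 61
  2a + 3b + s5 = 50
  a, b, s1, s2, s3, s4, s5 ≥ 0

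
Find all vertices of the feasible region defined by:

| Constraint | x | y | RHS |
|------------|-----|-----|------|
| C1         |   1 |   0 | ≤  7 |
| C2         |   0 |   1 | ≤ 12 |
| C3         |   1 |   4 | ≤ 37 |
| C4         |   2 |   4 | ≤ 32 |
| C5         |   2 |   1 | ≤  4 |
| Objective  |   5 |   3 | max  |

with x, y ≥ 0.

(0, 0), (2, 0), (0, 4)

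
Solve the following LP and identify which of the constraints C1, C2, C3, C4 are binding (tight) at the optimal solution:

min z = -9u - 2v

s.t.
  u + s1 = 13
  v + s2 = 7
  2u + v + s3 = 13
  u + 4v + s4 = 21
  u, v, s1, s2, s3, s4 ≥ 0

At u = 6.5, v = 0, compute slack b - a·x for each constraint:
  C1: 13 − 6.5 = 6.5  (slack)
  C2: 7 − 0 = 7  (slack)
  C3: 13 − 13 = 0  (binding)
  C4: 21 − 6.5 = 14.5  (slack)

Optimal: u = 6.5, v = 0
Binding: C3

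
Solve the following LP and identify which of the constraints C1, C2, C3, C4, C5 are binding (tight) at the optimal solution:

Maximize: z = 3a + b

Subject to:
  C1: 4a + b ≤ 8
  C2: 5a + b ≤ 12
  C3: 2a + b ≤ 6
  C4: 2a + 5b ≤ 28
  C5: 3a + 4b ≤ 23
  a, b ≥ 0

At a = 1, b = 4, compute slack b - a·x for each constraint:
  C1: 8 − 8 = 0  (binding)
  C2: 12 − 9 = 3  (slack)
  C3: 6 − 6 = 0  (binding)
  C4: 28 − 22 = 6  (slack)
  C5: 23 − 19 = 4  (slack)

Optimal: a = 1, b = 4
Binding: C1, C3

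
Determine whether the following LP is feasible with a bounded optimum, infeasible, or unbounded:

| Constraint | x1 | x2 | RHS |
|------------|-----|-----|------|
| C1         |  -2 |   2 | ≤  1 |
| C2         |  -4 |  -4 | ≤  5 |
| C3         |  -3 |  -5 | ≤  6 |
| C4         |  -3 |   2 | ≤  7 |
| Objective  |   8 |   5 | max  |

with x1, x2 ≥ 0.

Unbounded (objective can increase without bound)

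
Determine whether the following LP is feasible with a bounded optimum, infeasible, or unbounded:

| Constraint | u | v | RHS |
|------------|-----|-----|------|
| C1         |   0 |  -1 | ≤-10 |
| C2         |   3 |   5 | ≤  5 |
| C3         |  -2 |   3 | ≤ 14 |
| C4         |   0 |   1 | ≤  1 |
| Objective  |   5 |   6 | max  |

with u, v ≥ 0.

Infeasible (no feasible solution exists)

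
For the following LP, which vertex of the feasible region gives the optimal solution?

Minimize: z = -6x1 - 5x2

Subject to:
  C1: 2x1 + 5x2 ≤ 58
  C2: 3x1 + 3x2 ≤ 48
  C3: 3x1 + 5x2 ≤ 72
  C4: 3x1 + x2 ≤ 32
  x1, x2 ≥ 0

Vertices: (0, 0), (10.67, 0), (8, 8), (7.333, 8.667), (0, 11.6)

Evaluate the objective at each vertex of the feasible region:
  z(0, 0) = 0
  z(10.67, 0) = -64
  z(8, 8) = -88  ←
  z(7.333, 8.667) = -87.33
  z(0, 11.6) = -58
The minimum is at x1 = 8, x2 = 8.

(8, 8)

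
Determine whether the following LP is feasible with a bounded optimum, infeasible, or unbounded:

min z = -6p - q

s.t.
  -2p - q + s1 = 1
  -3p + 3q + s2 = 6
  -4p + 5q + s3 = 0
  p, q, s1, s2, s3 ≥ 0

Unbounded (objective can decrease without bound)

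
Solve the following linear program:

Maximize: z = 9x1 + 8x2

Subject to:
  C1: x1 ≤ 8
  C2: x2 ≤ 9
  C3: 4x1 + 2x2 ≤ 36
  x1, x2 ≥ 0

Evaluate the objective at each vertex of the feasible region:
  z(0, 0) = 0
  z(8, 0) = 72
  z(8, 2) = 88
  z(4.5, 9) = 112.5  ←
  z(0, 9) = 72
The maximum is at x1 = 4.5, x2 = 9.

x1 = 4.5, x2 = 9, z = 112.5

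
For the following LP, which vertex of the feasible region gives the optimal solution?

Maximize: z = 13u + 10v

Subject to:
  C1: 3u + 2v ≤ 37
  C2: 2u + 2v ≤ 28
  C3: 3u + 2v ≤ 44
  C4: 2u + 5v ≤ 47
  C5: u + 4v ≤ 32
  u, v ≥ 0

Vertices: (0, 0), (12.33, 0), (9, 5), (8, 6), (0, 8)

Evaluate the objective at each vertex of the feasible region:
  z(0, 0) = 0
  z(12.33, 0) = 160.3
  z(9, 5) = 167  ←
  z(8, 6) = 164
  z(0, 8) = 80
The maximum is at u = 9, v = 5.

(9, 5)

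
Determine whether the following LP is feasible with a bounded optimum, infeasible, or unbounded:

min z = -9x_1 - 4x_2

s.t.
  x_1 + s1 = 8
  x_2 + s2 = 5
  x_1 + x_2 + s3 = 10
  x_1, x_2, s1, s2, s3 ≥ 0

Feasible with a bounded optimal solution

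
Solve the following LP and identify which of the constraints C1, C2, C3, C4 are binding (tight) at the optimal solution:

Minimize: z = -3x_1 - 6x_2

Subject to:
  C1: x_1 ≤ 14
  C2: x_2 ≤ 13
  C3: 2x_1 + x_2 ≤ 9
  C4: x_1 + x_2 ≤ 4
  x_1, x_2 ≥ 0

At x_1 = 0, x_2 = 4, compute slack b - a·x for each constraint:
  C1: 14 − 0 = 14  (slack)
  C2: 13 − 4 = 9  (slack)
  C3: 9 − 4 = 5  (slack)
  C4: 4 − 4 = 0  (binding)

Optimal: x_1 = 0, x_2 = 4
Binding: C4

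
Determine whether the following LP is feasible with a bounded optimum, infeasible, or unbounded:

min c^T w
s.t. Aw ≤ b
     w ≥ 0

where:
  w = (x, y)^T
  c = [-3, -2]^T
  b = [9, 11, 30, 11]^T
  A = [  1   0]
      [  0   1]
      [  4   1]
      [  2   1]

Feasible with a bounded optimal solution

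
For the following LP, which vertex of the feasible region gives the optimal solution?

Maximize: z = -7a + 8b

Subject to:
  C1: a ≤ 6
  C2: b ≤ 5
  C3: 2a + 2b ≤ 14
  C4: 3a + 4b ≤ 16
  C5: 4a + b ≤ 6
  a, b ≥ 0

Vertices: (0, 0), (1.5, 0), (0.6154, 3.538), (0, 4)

Evaluate the objective at each vertex of the feasible region:
  z(0, 0) = 0
  z(1.5, 0) = -10.5
  z(0.6154, 3.538) = 24
  z(0, 4) = 32  ←
The maximum is at a = 0, b = 4.

(0, 4)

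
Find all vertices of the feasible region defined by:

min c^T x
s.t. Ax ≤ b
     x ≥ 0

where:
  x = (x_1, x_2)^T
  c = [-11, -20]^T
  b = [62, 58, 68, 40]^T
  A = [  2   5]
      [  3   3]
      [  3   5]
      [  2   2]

(0, 0), (19.33, 0), (14.33, 5), (6, 10), (0, 12.4)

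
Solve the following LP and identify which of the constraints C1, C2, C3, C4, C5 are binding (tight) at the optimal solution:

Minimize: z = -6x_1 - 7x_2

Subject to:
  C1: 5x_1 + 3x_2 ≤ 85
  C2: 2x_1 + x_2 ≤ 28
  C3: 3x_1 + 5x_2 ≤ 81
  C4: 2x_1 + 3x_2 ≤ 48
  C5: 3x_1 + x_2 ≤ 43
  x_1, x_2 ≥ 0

At x_1 = 9, x_2 = 10, compute slack b - a·x for each constraint:
  C1: 85 − 75 = 10  (slack)
  C2: 28 − 28 = 0  (binding)
  C3: 81 − 77 = 4  (slack)
  C4: 48 − 48 = 0  (binding)
  C5: 43 − 37 = 6  (slack)

Optimal: x_1 = 9, x_2 = 10
Binding: C2, C4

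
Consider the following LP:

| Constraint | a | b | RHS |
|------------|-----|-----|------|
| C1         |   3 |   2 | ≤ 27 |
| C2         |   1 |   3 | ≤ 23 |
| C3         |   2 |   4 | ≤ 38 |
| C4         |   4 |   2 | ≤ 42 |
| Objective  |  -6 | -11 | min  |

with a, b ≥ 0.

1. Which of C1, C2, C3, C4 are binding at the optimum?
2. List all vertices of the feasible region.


1. C1, C2
2. (0, 0), (9, 0), (5, 6), (0, 7.667)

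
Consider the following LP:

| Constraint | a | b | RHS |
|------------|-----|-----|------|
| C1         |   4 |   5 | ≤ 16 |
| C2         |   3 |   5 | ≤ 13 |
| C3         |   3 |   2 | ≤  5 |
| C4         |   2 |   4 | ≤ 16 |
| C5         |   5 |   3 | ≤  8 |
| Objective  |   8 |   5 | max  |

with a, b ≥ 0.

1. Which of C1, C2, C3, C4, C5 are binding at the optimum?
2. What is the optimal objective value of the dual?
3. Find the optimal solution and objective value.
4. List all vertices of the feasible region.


1. C3, C5
2. 13
3. a = 1, b = 1, z = 13
4. (0, 0), (1.6, 0), (1, 1), (0, 2.5)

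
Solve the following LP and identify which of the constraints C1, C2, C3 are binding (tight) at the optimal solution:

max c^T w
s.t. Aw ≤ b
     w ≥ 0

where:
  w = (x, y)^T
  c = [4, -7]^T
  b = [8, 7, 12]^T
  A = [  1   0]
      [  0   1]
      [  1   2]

At x = 8, y = 0, compute slack b - a·x for each constraint:
  C1: 8 − 8 = 0  (binding)
  C2: 7 − 0 = 7  (slack)
  C3: 12 − 8 = 4  (slack)

Optimal: x = 8, y = 0
Binding: C1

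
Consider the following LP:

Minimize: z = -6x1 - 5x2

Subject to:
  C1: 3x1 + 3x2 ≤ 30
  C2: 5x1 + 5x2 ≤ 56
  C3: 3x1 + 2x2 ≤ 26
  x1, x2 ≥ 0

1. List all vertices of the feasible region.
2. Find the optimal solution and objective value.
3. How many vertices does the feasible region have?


1. (0, 0), (8.667, 0), (6, 4), (0, 10)
2. x1 = 6, x2 = 4, z = -56
3. 4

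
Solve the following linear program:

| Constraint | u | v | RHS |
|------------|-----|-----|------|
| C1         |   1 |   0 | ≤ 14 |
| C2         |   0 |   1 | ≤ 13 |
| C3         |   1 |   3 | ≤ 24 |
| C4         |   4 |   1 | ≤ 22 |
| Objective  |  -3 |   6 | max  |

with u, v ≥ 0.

Evaluate the objective at each vertex of the feasible region:
  z(0, 0) = 0
  z(5.5, 0) = -16.5
  z(3.818, 6.727) = 28.91
  z(0, 8) = 48  ←
The maximum is at u = 0, v = 8.

u = 0, v = 8, z = 48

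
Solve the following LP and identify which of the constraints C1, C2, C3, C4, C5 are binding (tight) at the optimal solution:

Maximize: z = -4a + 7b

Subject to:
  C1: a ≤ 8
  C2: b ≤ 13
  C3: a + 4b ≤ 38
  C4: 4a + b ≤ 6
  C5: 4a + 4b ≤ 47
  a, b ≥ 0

At a = 0, b = 6, compute slack b - a·x for each constraint:
  C1: 8 − 0 = 8  (slack)
  C2: 13 − 6 = 7  (slack)
  C3: 38 − 24 = 14  (slack)
  C4: 6 − 6 = 0  (binding)
  C5: 47 − 24 = 23  (slack)

Optimal: a = 0, b = 6
Binding: C4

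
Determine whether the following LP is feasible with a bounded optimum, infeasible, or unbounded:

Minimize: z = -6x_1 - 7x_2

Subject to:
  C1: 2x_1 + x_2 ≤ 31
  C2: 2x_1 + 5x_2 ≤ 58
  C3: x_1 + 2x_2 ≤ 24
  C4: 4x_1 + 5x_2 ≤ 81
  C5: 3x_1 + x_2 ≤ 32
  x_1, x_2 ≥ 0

Feasible with a bounded optimal solution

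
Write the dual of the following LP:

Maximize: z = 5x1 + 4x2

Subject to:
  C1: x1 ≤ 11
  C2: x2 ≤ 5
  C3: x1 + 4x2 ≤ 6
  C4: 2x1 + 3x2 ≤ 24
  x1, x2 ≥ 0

Primal max cᵀx s.t. Ax ≤ b, x ≥ 0  →  Dual min bᵀy s.t. Aᵀy ≥ c, y ≥ 0.

Minimize: z = 11y1 + 5y2 + 6y3 + 24y4

Subject to:
  y1 + y3 + 2y4 ≥ 5
  y2 + 4y3 + 3y4 ≥ 4
  y1, y2, y3, y4 ≥ 0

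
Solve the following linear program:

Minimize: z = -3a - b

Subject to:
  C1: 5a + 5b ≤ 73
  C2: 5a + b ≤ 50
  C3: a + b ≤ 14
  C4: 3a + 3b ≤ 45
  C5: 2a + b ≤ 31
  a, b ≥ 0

Evaluate the objective at each vertex of the feasible region:
  z(0, 0) = 0
  z(10, 0) = -30
  z(9, 5) = -32  ←
  z(0, 14) = -14
The minimum is at a = 9, b = 5.

a = 9, b = 5, z = -32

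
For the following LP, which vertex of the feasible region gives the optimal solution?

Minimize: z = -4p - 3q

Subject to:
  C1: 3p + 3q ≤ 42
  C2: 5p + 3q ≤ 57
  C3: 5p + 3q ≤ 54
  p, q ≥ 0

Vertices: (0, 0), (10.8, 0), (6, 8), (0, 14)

Evaluate the objective at each vertex of the feasible region:
  z(0, 0) = 0
  z(10.8, 0) = -43.2
  z(6, 8) = -48  ←
  z(0, 14) = -42
The minimum is at p = 6, q = 8.

(6, 8)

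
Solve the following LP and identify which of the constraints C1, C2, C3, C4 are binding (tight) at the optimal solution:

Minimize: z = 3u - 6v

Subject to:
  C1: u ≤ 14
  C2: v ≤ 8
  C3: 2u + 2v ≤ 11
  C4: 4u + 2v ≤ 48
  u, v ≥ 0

At u = 0, v = 5.5, compute slack b - a·x for each constraint:
  C1: 14 − 0 = 14  (slack)
  C2: 8 − 5.5 = 2.5  (slack)
  C3: 11 − 11 = 0  (binding)
  C4: 48 − 11 = 37  (slack)

Optimal: u = 0, v = 5.5
Binding: C3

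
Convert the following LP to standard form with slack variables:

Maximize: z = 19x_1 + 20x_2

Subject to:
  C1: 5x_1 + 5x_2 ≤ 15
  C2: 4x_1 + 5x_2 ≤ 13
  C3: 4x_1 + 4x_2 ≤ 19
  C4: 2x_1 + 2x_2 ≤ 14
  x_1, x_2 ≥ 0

max z = 19x_1 + 20x_2

s.t.
  5x_1 + 5x_2 + s1 = 15
  4x_1 + 5x_2 + s2 = 13
  4x_1 + 4x_2 + s3 = 19
  2x_1 + 2x_2 + s4 = 14
  x_1, x_2, s1, s2, s3, s4 ≥ 0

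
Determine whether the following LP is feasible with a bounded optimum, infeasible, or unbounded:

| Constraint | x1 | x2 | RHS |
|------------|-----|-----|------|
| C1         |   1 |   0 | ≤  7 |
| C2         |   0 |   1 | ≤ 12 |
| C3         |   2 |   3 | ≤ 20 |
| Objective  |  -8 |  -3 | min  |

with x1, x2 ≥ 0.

Feasible with a bounded optimal solution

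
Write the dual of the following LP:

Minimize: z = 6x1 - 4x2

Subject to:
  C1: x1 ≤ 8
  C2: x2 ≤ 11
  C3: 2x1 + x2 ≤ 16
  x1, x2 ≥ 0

Primal min cᵀx s.t. Ax ≤ b, x ≥ 0  →  Dual max −bᵀy s.t. Aᵀy ≥ −c, y ≥ 0.

Maximize: z = -8y1 - 11y2 - 16y3

Subject to:
  y1 + 2y3 ≥ -6
  y2 + y3 ≥ 4
  y1, y2, y3 ≥ 0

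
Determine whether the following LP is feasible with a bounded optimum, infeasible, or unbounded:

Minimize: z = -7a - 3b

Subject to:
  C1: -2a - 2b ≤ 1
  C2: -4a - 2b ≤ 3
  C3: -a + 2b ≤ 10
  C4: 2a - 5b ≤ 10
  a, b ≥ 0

Unbounded (objective can decrease without bound)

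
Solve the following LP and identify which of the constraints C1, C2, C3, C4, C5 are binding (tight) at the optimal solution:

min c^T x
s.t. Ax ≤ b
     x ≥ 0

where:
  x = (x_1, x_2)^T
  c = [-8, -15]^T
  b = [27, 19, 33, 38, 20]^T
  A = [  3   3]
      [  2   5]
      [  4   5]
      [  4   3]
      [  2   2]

At x_1 = 7, x_2 = 1, compute slack b - a·x for each constraint:
  C1: 27 − 24 = 3  (slack)
  C2: 19 − 19 = 0  (binding)
  C3: 33 − 33 = 0  (binding)
  C4: 38 − 31 = 7  (slack)
  C5: 20 − 16 = 4  (slack)

Optimal: x_1 = 7, x_2 = 1
Binding: C2, C3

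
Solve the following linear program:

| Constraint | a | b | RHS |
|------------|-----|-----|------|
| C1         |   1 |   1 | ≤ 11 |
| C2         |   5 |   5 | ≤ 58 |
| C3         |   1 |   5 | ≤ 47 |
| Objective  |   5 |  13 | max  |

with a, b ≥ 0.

Evaluate the objective at each vertex of the feasible region:
  z(0, 0) = 0
  z(11, 0) = 55
  z(2, 9) = 127  ←
  z(0, 9.4) = 122.2
The maximum is at a = 2, b = 9.

a = 2, b = 9, z = 127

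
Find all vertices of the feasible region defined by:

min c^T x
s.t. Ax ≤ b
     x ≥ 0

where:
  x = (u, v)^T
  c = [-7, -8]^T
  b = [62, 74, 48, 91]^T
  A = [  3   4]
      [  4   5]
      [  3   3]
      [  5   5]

(0, 0), (16, 0), (6, 10), (0, 14.8)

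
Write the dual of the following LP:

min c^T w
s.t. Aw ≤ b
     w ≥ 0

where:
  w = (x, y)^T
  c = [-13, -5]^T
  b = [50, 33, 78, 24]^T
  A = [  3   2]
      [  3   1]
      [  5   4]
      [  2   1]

Primal min cᵀx s.t. Ax ≤ b, x ≥ 0  →  Dual max −bᵀy s.t. Aᵀy ≥ −c, y ≥ 0.

Maximize: z = -50y1 - 33y2 - 78y3 - 24y4

Subject to:
  3y1 + 3y2 + 5y3 + 2y4 ≥ 13
  2y1 + y2 + 4y3 + y4 ≥ 5
  y1, y2, y3, y4 ≥ 0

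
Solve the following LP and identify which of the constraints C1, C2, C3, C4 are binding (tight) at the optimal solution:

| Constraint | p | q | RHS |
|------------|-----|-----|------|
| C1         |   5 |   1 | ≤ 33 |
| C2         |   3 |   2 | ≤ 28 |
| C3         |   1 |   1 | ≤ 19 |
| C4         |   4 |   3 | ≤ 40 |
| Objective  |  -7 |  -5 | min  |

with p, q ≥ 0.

At p = 4, q = 8, compute slack b - a·x for each constraint:
  C1: 33 − 28 = 5  (slack)
  C2: 28 − 28 = 0  (binding)
  C3: 19 − 12 = 7  (slack)
  C4: 40 − 40 = 0  (binding)

Optimal: p = 4, q = 8
Binding: C2, C4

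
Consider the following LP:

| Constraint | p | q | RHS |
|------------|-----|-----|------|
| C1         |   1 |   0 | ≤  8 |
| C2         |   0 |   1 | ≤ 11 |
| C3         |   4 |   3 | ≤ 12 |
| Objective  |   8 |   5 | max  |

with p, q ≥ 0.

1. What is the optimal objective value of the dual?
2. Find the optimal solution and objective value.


1. 24
2. p = 3, q = 0, z = 24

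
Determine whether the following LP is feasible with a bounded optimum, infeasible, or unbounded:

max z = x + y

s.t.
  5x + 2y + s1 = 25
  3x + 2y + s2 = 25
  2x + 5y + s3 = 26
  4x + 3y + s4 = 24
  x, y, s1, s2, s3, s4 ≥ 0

Feasible with a bounded optimal solution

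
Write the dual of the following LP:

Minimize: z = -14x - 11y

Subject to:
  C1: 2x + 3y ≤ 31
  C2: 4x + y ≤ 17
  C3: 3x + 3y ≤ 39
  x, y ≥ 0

Primal min cᵀx s.t. Ax ≤ b, x ≥ 0  →  Dual max −bᵀy s.t. Aᵀy ≥ −c, y ≥ 0.

Maximize: z = -31y1 - 17y2 - 39y3

Subject to:
  2y1 + 4y2 + 3y3 ≥ 14
  3y1 + y2 + 3y3 ≥ 11
  y1, y2, y3 ≥ 0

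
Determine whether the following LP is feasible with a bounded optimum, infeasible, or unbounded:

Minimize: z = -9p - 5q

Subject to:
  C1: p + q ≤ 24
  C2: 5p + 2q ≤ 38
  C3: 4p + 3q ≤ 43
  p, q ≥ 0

Feasible with a bounded optimal solution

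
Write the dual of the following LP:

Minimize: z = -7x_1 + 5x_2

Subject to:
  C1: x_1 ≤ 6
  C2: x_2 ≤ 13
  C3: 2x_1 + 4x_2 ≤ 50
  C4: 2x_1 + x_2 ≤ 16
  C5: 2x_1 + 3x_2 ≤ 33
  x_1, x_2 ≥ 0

Primal min cᵀx s.t. Ax ≤ b, x ≥ 0  →  Dual max −bᵀy s.t. Aᵀy ≥ −c, y ≥ 0.

Maximize: z = -6y1 - 13y2 - 50y3 - 16y4 - 33y5

Subject to:
  y1 + 2y3 + 2y4 + 2y5 ≥ 7
  y2 + 4y3 + y4 + 3y5 ≥ -5
  y1, y2, y3, y4, y5 ≥ 0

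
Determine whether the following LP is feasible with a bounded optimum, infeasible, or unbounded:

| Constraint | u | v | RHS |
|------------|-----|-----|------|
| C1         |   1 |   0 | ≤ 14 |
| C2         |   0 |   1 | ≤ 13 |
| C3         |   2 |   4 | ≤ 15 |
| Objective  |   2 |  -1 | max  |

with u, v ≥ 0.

Feasible with a bounded optimal solution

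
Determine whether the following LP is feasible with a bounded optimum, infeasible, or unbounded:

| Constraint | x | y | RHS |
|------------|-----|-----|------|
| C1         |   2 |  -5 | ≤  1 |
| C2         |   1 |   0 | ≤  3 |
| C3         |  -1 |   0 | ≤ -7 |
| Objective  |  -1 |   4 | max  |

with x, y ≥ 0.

Infeasible (no feasible solution exists)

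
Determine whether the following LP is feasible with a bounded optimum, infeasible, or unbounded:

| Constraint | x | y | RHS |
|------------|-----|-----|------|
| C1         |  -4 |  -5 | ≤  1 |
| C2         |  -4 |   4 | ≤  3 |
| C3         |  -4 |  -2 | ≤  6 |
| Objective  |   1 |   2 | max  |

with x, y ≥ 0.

Unbounded (objective can increase without bound)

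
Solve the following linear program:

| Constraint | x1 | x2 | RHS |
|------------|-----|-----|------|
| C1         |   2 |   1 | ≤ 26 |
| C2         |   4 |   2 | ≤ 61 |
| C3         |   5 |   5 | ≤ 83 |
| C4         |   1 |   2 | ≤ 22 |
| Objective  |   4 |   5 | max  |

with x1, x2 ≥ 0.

Evaluate the objective at each vertex of the feasible region:
  z(0, 0) = 0
  z(13, 0) = 52
  z(10, 6) = 70  ←
  z(0, 11) = 55
The maximum is at x1 = 10, x2 = 6.

x1 = 10, x2 = 6, z = 70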